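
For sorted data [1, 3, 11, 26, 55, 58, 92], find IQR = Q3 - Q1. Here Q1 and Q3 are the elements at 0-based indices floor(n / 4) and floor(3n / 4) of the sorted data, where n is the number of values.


The data has n = 7 elements.
Q1 index = floor(7 / 4) = floor(1.75) = 1; Q3 index = floor(3 * 7 / 4) = floor(5.25) = 5
Q1 = element at index 1 = 3
Q3 = element at index 5 = 58
IQR = 58 - 3 = 55
Final answer: 55


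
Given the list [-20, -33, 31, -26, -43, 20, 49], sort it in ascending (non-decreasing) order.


Original list: [-20, -33, 31, -26, -43, 20, 49]
Repeatedly take the smallest remaining element:
  Remaining [-20, -33, 31, -26, -43, 20, 49] -> smallest is -43
  Remaining [-20, -33, 31, -26, 20, 49] -> smallest is -33
  Remaining [-20, 31, -26, 20, 49] -> smallest is -26
  Remaining [-20, 31, 20, 49] -> smallest is -20
  Remaining [31, 20, 49] -> smallest is 20
  Remaining [31, 49] -> smallest is 31
  Remaining [49] -> smallest is 49
Collecting the picks in order gives the sorted list.
Final answer: [-43, -33, -26, -20, 20, 31, 49]


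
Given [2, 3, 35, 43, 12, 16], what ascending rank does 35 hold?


Sort ascending: [2, 3, 12, 16, 35, 43]
Find 35 in the sorted list.
35 is at position 5 (1-indexed).
Final answer: 5


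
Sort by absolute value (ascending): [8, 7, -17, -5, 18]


Compute absolute values:
  |8| = 8
  |7| = 7
  |-17| = 17
  |-5| = 5
  |18| = 18
Absolute values in increasing order: 5 < 7 < 8 < 17 < 18
Listing the original numbers in that order gives the answer.
Final answer: [-5, 7, 8, -17, 18]


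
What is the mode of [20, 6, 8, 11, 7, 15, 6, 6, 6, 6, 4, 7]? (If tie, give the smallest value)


Count the frequency of each value:
  4 appears 1 time(s)
  6 appears 5 time(s)
  7 appears 2 time(s)
  8 appears 1 time(s)
  11 appears 1 time(s)
  15 appears 1 time(s)
  20 appears 1 time(s)
Maximum frequency is 5.
Only 6 reaches that frequency, so it is the mode.
Final answer: 6


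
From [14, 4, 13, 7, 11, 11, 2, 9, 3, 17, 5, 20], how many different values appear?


List all unique values:
Distinct values: [2, 3, 4, 5, 7, 9, 11, 13, 14, 17, 20]
Count = 11
Final answer: 11


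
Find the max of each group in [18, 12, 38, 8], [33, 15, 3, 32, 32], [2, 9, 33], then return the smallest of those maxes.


Find max of each group:
  Group 1: [18, 12, 38, 8] -> max = 38
  Group 2: [33, 15, 3, 32, 32] -> max = 33
  Group 3: [2, 9, 33] -> max = 33
Maxes: [38, 33, 33]
Minimum of maxes = 33
Final answer: 33


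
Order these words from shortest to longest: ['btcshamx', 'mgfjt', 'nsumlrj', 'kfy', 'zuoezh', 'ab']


Compute lengths:
  'btcshamx' has length 8
  'mgfjt' has length 5
  'nsumlrj' has length 7
  'kfy' has length 3
  'zuoezh' has length 6
  'ab' has length 2
Lengths in increasing order: 2 < 3 < 5 < 6 < 7 < 8
Listing the words in that order gives the answer.
Final answer: ['ab', 'kfy', 'mgfjt', 'zuoezh', 'nsumlrj', 'btcshamx']


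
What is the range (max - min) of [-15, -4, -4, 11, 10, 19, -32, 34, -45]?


Maximum value: 34
Minimum value: -45
Range = 34 - (-45) = 79
Final answer: 79


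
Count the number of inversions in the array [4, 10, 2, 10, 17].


For each element, count the later elements that are smaller than it:
  4 (index 0): smaller elements after it = [2] -> 1
  10 (index 1): smaller elements after it = [2] -> 1
  2 (index 2): smaller elements after it = [] -> 0
  10 (index 3): smaller elements after it = [] -> 0
Total inversions = 1 + 1 + 0 + 0 = 2
Final answer: 2


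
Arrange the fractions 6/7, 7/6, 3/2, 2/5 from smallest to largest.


Convert to decimal for comparison:
  6/7 = 0.8571
  7/6 = 1.1667
  3/2 = 1.5
  2/5 = 0.4
Decimals in increasing order: 0.4 < 0.8571 < 1.1667 < 1.5
Writing each back as its fraction gives the sorted order.
Final answer: 2/5, 6/7, 7/6, 3/2


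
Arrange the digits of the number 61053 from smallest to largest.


The number 61053 has digits: 6, 1, 0, 5, 3
Sorted: 0, 1, 3, 5, 6
Joining the sorted digits gives the result.
Final answer: 01356


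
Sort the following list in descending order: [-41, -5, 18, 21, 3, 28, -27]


Original list: [-41, -5, 18, 21, 3, 28, -27]
Repeatedly take the largest remaining element:
  Remaining [-41, -5, 18, 21, 3, 28, -27] -> largest is 28
  Remaining [-41, -5, 18, 21, 3, -27] -> largest is 21
  Remaining [-41, -5, 18, 3, -27] -> largest is 18
  Remaining [-41, -5, 3, -27] -> largest is 3
  Remaining [-41, -5, -27] -> largest is -5
  Remaining [-41, -27] -> largest is -27
  Remaining [-41] -> largest is -41
Collecting the picks in order gives the descending list.
Final answer: [28, 21, 18, 3, -5, -27, -41]


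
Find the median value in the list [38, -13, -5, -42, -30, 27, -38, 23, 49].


First, sort the list: [-42, -38, -30, -13, -5, 23, 27, 38, 49]
The list has 9 elements (odd count).
The middle index is 4 (0-based), and the element there is -5.
Final answer: -5


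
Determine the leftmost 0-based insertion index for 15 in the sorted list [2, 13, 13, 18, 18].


List is sorted: [2, 13, 13, 18, 18]
We need the leftmost position where 15 can be inserted, i.e. the first index whose element is >= 15 (or the end of the list if none is).
Binary search with low=0, high=5 (0-based indices):
  low=0, high=5, mid=2: a[2]=13 < 15, so low = 3
  low=3, high=5, mid=4: a[4]=18 >= 15, so high = 4
  low=3, high=4, mid=3: a[3]=18 >= 15, so high = 3
Now low = high = 3, so the insertion index is 3.
Final answer: 3


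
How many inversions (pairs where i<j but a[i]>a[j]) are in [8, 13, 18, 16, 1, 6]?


For each element, count the later elements that are smaller than it:
  8 (index 0): smaller elements after it = [1, 6] -> 2
  13 (index 1): smaller elements after it = [1, 6] -> 2
  18 (index 2): smaller elements after it = [16, 1, 6] -> 3
  16 (index 3): smaller elements after it = [1, 6] -> 2
  1 (index 4): smaller elements after it = [] -> 0
Total inversions = 2 + 2 + 3 + 2 + 0 = 9
Final answer: 9


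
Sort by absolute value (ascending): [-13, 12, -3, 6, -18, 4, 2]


Compute absolute values:
  |-13| = 13
  |12| = 12
  |-3| = 3
  |6| = 6
  |-18| = 18
  |4| = 4
  |2| = 2
Absolute values in increasing order: 2 < 3 < 4 < 6 < 12 < 13 < 18
Listing the original numbers in that order gives the answer.
Final answer: [2, -3, 4, 6, 12, -13, -18]


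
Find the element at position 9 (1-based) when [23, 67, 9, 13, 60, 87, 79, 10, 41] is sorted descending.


Sort descending: [87, 79, 67, 60, 41, 23, 13, 10, 9]
The 9th element (1-indexed) is at index 8.
Value = 9
Final answer: 9


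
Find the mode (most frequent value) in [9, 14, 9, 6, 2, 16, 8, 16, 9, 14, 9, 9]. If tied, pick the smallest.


Count the frequency of each value:
  2 appears 1 time(s)
  6 appears 1 time(s)
  8 appears 1 time(s)
  9 appears 5 time(s)
  14 appears 2 time(s)
  16 appears 2 time(s)
Maximum frequency is 5.
Only 9 reaches that frequency, so it is the mode.
Final answer: 9


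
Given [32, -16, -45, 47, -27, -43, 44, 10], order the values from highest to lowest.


Original list: [32, -16, -45, 47, -27, -43, 44, 10]
Repeatedly take the largest remaining element:
  Remaining [32, -16, -45, 47, -27, -43, 44, 10] -> largest is 47
  Remaining [32, -16, -45, -27, -43, 44, 10] -> largest is 44
  Remaining [32, -16, -45, -27, -43, 10] -> largest is 32
  Remaining [-16, -45, -27, -43, 10] -> largest is 10
  Remaining [-16, -45, -27, -43] -> largest is -16
  Remaining [-45, -27, -43] -> largest is -27
  Remaining [-45, -43] -> largest is -43
  Remaining [-45] -> largest is -45
Collecting the picks in order gives the descending list.
Final answer: [47, 44, 32, 10, -16, -27, -43, -45]


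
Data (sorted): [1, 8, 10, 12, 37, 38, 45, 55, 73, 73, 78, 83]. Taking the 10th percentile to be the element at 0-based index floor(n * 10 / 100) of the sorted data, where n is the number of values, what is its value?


The dataset has n = 12 elements.
Index = floor(12 * 10 / 100) = floor(120 / 100) = floor(1.2) = 1
Counting from index 0 in the sorted data, the element at index 1 is 8.
Final answer: 8


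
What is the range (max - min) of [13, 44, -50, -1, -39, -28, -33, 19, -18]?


Maximum value: 44
Minimum value: -50
Range = 44 - (-50) = 94
Final answer: 94


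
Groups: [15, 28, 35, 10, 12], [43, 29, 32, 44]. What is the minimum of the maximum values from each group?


Find max of each group:
  Group 1: [15, 28, 35, 10, 12] -> max = 35
  Group 2: [43, 29, 32, 44] -> max = 44
Maxes: [35, 44]
Minimum of maxes = 35
Final answer: 35


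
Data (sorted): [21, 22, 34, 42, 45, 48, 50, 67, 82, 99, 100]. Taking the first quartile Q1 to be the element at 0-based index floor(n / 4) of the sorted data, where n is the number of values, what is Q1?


The list has n = 11 elements.
Q1 index = floor(11 / 4) = floor(2.75) = 2
Counting from index 0 in the sorted data, the element at index 2 is 34.
Final answer: 34


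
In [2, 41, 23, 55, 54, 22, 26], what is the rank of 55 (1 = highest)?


Sort descending: [55, 54, 41, 26, 23, 22, 2]
Find 55 in the sorted list.
55 is at position 1.
Final answer: 1


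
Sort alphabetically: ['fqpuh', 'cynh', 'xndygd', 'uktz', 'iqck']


Compare strings character by character (the first differing letter decides):
  'cynh' < 'fqpuh' since 'c' < 'f' at position 1
  'fqpuh' < 'iqck' since 'f' < 'i' at position 1
  'iqck' < 'uktz' since 'i' < 'u' at position 1
  'uktz' < 'xndygd' since 'u' < 'x' at position 1
Chaining these comparisons gives the alphabetical order.
Final answer: ['cynh', 'fqpuh', 'iqck', 'uktz', 'xndygd']


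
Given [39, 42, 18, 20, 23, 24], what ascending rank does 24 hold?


Sort ascending: [18, 20, 23, 24, 39, 42]
Find 24 in the sorted list.
24 is at position 4 (1-indexed).
Final answer: 4


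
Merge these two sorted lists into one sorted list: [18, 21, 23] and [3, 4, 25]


List A: [18, 21, 23]
List B: [3, 4, 25]
Repeatedly compare the front elements and take the smaller:
  18 vs 3 -> take 3
  18 vs 4 -> take 4
  18 vs 25 -> take 18
  21 vs 25 -> take 21
  23 vs 25 -> take 23
  A is exhausted; append the rest of B: [25]
Final answer: [3, 4, 18, 21, 23, 25]


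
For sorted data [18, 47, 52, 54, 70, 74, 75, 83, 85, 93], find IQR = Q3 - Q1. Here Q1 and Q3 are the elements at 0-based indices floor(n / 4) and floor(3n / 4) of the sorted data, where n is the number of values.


The data has n = 10 elements.
Q1 index = floor(10 / 4) = floor(2.5) = 2; Q3 index = floor(3 * 10 / 4) = floor(7.5) = 7
Q1 = element at index 2 = 52
Q3 = element at index 7 = 83
IQR = 83 - 52 = 31
Final answer: 31


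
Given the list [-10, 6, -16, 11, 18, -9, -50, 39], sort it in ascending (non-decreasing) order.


Original list: [-10, 6, -16, 11, 18, -9, -50, 39]
Repeatedly take the smallest remaining element:
  Remaining [-10, 6, -16, 11, 18, -9, -50, 39] -> smallest is -50
  Remaining [-10, 6, -16, 11, 18, -9, 39] -> smallest is -16
  Remaining [-10, 6, 11, 18, -9, 39] -> smallest is -10
  Remaining [6, 11, 18, -9, 39] -> smallest is -9
  Remaining [6, 11, 18, 39] -> smallest is 6
  Remaining [11, 18, 39] -> smallest is 11
  Remaining [18, 39] -> smallest is 18
  Remaining [39] -> smallest is 39
Collecting the picks in order gives the sorted list.
Final answer: [-50, -16, -10, -9, 6, 11, 18, 39]


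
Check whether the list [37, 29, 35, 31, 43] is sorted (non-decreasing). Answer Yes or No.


Check consecutive pairs:
  37 <= 29? False
  29 <= 35? True
  35 <= 31? False
  31 <= 43? True
2 consecutive pair(s) are out of order, so the list is not sorted.
Final answer: No


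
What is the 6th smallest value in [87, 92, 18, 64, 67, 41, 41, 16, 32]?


Sort ascending: [16, 18, 32, 41, 41, 64, 67, 87, 92]
The 6th element (1-indexed) is at index 5.
Value = 64
Final answer: 64


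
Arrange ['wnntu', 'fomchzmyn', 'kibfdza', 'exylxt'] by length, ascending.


Compute lengths:
  'wnntu' has length 5
  'fomchzmyn' has length 9
  'kibfdza' has length 7
  'exylxt' has length 6
Lengths in increasing order: 5 < 6 < 7 < 9
Listing the words in that order gives the answer.
Final answer: ['wnntu', 'exylxt', 'kibfdza', 'fomchzmyn']


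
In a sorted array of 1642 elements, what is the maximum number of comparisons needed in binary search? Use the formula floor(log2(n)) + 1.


Binary search halves the search space each step.
Maximum comparisons = floor(log2(1642)) + 1
log2(1642) = 10.6812
floor(log2(1642)) = 10, so 10 + 1 = 11
Final answer: 11


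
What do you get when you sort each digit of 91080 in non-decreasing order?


The number 91080 has digits: 9, 1, 0, 8, 0
Sorted: 0, 0, 1, 8, 9
Joining the sorted digits gives the result.
Final answer: 00189


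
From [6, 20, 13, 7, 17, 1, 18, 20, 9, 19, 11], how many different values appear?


List all unique values:
Distinct values: [1, 6, 7, 9, 11, 13, 17, 18, 19, 20]
Count = 10
Final answer: 10


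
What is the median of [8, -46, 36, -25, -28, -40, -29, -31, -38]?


First, sort the list: [-46, -40, -38, -31, -29, -28, -25, 8, 36]
The list has 9 elements (odd count).
The middle index is 4 (0-based), and the element there is -29.
Final answer: -29


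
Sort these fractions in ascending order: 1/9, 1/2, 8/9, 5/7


Convert to decimal for comparison:
  1/9 = 0.1111
  1/2 = 0.5
  8/9 = 0.8889
  5/7 = 0.7143
Decimals in increasing order: 0.1111 < 0.5 < 0.7143 < 0.8889
Writing each back as its fraction gives the sorted order.
Final answer: 1/9, 1/2, 5/7, 8/9


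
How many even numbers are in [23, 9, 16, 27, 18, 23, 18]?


Check each element:
  23 is odd
  9 is odd
  16 is even
  27 is odd
  18 is even
  23 is odd
  18 is even
Evens: [16, 18, 18]
Count of evens = 3
Final answer: 3


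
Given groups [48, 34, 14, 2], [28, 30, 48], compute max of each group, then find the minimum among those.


Find max of each group:
  Group 1: [48, 34, 14, 2] -> max = 48
  Group 2: [28, 30, 48] -> max = 48
Maxes: [48, 48]
Minimum of maxes = 48
Final answer: 48


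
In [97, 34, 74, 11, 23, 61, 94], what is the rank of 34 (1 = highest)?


Sort descending: [97, 94, 74, 61, 34, 23, 11]
Find 34 in the sorted list.
34 is at position 5.
Final answer: 5


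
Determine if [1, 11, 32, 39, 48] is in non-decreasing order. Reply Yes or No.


Check consecutive pairs:
  1 <= 11? True
  11 <= 32? True
  32 <= 39? True
  39 <= 48? True
Every consecutive pair is in order, so the list is non-decreasing.
Final answer: Yes


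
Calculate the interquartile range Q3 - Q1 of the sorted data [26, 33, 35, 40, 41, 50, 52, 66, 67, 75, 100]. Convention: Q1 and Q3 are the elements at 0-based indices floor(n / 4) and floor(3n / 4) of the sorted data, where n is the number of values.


The data has n = 11 elements.
Q1 index = floor(11 / 4) = floor(2.75) = 2; Q3 index = floor(3 * 11 / 4) = floor(8.25) = 8
Q1 = element at index 2 = 35
Q3 = element at index 8 = 67
IQR = 67 - 35 = 32
Final answer: 32


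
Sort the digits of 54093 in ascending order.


The number 54093 has digits: 5, 4, 0, 9, 3
Sorted: 0, 3, 4, 5, 9
Joining the sorted digits gives the result.
Final answer: 03459


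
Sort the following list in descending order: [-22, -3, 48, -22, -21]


Original list: [-22, -3, 48, -22, -21]
Repeatedly take the largest remaining element:
  Remaining [-22, -3, 48, -22, -21] -> largest is 48
  Remaining [-22, -3, -22, -21] -> largest is -3
  Remaining [-22, -22, -21] -> largest is -21
  Remaining [-22, -22] -> largest is -22
  Remaining [-22] -> largest is -22
Collecting the picks in order gives the descending list.
Final answer: [48, -3, -21, -22, -22]


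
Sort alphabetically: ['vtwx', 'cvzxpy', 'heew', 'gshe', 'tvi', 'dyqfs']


Compare strings character by character (the first differing letter decides):
  'cvzxpy' < 'dyqfs' since 'c' < 'd' at position 1
  'dyqfs' < 'gshe' since 'd' < 'g' at position 1
  'gshe' < 'heew' since 'g' < 'h' at position 1
  'heew' < 'tvi' since 'h' < 't' at position 1
  'tvi' < 'vtwx' since 't' < 'v' at position 1
Chaining these comparisons gives the alphabetical order.
Final answer: ['cvzxpy', 'dyqfs', 'gshe', 'heew', 'tvi', 'vtwx']


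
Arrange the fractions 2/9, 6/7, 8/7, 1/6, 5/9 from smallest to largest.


Convert to decimal for comparison:
  2/9 = 0.2222
  6/7 = 0.8571
  8/7 = 1.1429
  1/6 = 0.1667
  5/9 = 0.5556
Decimals in increasing order: 0.1667 < 0.2222 < 0.5556 < 0.8571 < 1.1429
Writing each back as its fraction gives the sorted order.
Final answer: 1/6, 2/9, 5/9, 6/7, 8/7


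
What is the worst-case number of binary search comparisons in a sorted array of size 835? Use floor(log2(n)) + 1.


Binary search halves the search space each step.
Maximum comparisons = floor(log2(835)) + 1
log2(835) = 9.7056
floor(log2(835)) = 9, so 9 + 1 = 10
Final answer: 10


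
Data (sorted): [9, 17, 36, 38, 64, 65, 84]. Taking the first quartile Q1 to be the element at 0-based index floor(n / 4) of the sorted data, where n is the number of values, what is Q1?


The list has n = 7 elements.
Q1 index = floor(7 / 4) = floor(1.75) = 1
Counting from index 0 in the sorted data, the element at index 1 is 17.
Final answer: 17


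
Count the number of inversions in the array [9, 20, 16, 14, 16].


For each element, count the later elements that are smaller than it:
  9 (index 0): smaller elements after it = [] -> 0
  20 (index 1): smaller elements after it = [16, 14, 16] -> 3
  16 (index 2): smaller elements after it = [14] -> 1
  14 (index 3): smaller elements after it = [] -> 0
Total inversions = 0 + 3 + 1 + 0 = 4
Final answer: 4


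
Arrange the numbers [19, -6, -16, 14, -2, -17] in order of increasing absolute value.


Compute absolute values:
  |19| = 19
  |-6| = 6
  |-16| = 16
  |14| = 14
  |-2| = 2
  |-17| = 17
Absolute values in increasing order: 2 < 6 < 14 < 16 < 17 < 19
Listing the original numbers in that order gives the answer.
Final answer: [-2, -6, 14, -16, -17, 19]


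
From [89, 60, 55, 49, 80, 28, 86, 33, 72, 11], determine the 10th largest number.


Sort descending: [89, 86, 80, 72, 60, 55, 49, 33, 28, 11]
The 10th element (1-indexed) is at index 9.
Value = 11
Final answer: 11


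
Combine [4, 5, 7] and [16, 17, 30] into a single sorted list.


List A: [4, 5, 7]
List B: [16, 17, 30]
Repeatedly compare the front elements and take the smaller:
  4 vs 16 -> take 4
  5 vs 16 -> take 5
  7 vs 16 -> take 7
  A is exhausted; append the rest of B: [16, 17, 30]
Final answer: [4, 5, 7, 16, 17, 30]


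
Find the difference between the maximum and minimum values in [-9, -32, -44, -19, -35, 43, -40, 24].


Maximum value: 43
Minimum value: -44
Range = 43 - (-44) = 87
Final answer: 87


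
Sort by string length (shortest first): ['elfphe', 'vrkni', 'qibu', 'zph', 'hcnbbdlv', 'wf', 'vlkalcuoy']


Compute lengths:
  'elfphe' has length 6
  'vrkni' has length 5
  'qibu' has length 4
  'zph' has length 3
  'hcnbbdlv' has length 8
  'wf' has length 2
  'vlkalcuoy' has length 9
Lengths in increasing order: 2 < 3 < 4 < 5 < 6 < 8 < 9
Listing the words in that order gives the answer.
Final answer: ['wf', 'zph', 'qibu', 'vrkni', 'elfphe', 'hcnbbdlv', 'vlkalcuoy']


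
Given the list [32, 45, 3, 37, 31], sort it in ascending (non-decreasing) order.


Original list: [32, 45, 3, 37, 31]
Repeatedly take the smallest remaining element:
  Remaining [32, 45, 3, 37, 31] -> smallest is 3
  Remaining [32, 45, 37, 31] -> smallest is 31
  Remaining [32, 45, 37] -> smallest is 32
  Remaining [45, 37] -> smallest is 37
  Remaining [45] -> smallest is 45
Collecting the picks in order gives the sorted list.
Final answer: [3, 31, 32, 37, 45]


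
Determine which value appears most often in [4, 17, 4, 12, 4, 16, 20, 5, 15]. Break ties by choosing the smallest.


Count the frequency of each value:
  4 appears 3 time(s)
  5 appears 1 time(s)
  12 appears 1 time(s)
  15 appears 1 time(s)
  16 appears 1 time(s)
  17 appears 1 time(s)
  20 appears 1 time(s)
Maximum frequency is 3.
Only 4 reaches that frequency, so it is the mode.
Final answer: 4


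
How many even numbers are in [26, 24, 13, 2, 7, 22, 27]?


Check each element:
  26 is even
  24 is even
  13 is odd
  2 is even
  7 is odd
  22 is even
  27 is odd
Evens: [26, 24, 2, 22]
Count of evens = 4
Final answer: 4


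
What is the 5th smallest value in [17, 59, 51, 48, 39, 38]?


Sort ascending: [17, 38, 39, 48, 51, 59]
The 5th element (1-indexed) is at index 4.
Value = 51
Final answer: 51


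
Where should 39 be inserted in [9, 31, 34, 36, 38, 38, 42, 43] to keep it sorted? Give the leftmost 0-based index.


List is sorted: [9, 31, 34, 36, 38, 38, 42, 43]
We need the leftmost position where 39 can be inserted, i.e. the first index whose element is >= 39 (or the end of the list if none is).
Binary search with low=0, high=8 (0-based indices):
  low=0, high=8, mid=4: a[4]=38 < 39, so low = 5
  low=5, high=8, mid=6: a[6]=42 >= 39, so high = 6
  low=5, high=6, mid=5: a[5]=38 < 39, so low = 6
Now low = high = 6, so the insertion index is 6.
Final answer: 6


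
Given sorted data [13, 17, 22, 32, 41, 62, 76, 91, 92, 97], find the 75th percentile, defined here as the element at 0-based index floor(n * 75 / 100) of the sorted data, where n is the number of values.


The dataset has n = 10 elements.
Index = floor(10 * 75 / 100) = floor(750 / 100) = floor(7.5) = 7
Counting from index 0 in the sorted data, the element at index 7 is 91.
Final answer: 91


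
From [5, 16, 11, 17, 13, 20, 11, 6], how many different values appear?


List all unique values:
Distinct values: [5, 6, 11, 13, 16, 17, 20]
Count = 7
Final answer: 7


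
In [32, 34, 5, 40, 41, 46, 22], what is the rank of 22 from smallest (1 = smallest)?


Sort ascending: [5, 22, 32, 34, 40, 41, 46]
Find 22 in the sorted list.
22 is at position 2 (1-indexed).
Final answer: 2


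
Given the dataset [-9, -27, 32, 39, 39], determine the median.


First, sort the list: [-27, -9, 32, 39, 39]
The list has 5 elements (odd count).
The middle index is 2 (0-based), and the element there is 32.
Final answer: 32


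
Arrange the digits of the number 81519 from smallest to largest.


The number 81519 has digits: 8, 1, 5, 1, 9
Sorted: 1, 1, 5, 8, 9
Joining the sorted digits gives the result.
Final answer: 11589


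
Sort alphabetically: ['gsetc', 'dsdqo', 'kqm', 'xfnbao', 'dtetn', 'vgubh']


Compare strings character by character (the first differing letter decides):
  'dsdqo' < 'dtetn' since 's' < 't' at position 2
  'dtetn' < 'gsetc' since 'd' < 'g' at position 1
  'gsetc' < 'kqm' since 'g' < 'k' at position 1
  'kqm' < 'vgubh' since 'k' < 'v' at position 1
  'vgubh' < 'xfnbao' since 'v' < 'x' at position 1
Chaining these comparisons gives the alphabetical order.
Final answer: ['dsdqo', 'dtetn', 'gsetc', 'kqm', 'vgubh', 'xfnbao']


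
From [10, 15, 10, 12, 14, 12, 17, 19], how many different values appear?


List all unique values:
Distinct values: [10, 12, 14, 15, 17, 19]
Count = 6
Final answer: 6


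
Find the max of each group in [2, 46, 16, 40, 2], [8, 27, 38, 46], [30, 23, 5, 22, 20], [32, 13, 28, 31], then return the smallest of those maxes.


Find max of each group:
  Group 1: [2, 46, 16, 40, 2] -> max = 46
  Group 2: [8, 27, 38, 46] -> max = 46
  Group 3: [30, 23, 5, 22, 20] -> max = 30
  Group 4: [32, 13, 28, 31] -> max = 32
Maxes: [46, 46, 30, 32]
Minimum of maxes = 30
Final answer: 30


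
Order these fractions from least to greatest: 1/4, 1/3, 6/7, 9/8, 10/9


Convert to decimal for comparison:
  1/4 = 0.25
  1/3 = 0.3333
  6/7 = 0.8571
  9/8 = 1.125
  10/9 = 1.1111
Decimals in increasing order: 0.25 < 0.3333 < 0.8571 < 1.1111 < 1.125
Writing each back as its fraction gives the sorted order.
Final answer: 1/4, 1/3, 6/7, 10/9, 9/8


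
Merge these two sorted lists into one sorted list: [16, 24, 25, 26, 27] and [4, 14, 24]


List A: [16, 24, 25, 26, 27]
List B: [4, 14, 24]
Repeatedly compare the front elements and take the smaller:
  16 vs 4 -> take 4
  16 vs 14 -> take 14
  16 vs 24 -> take 16
  24 vs 24 -> take 24
  25 vs 24 -> take 24
  B is exhausted; append the rest of A: [25, 26, 27]
Final answer: [4, 14, 16, 24, 24, 25, 26, 27]


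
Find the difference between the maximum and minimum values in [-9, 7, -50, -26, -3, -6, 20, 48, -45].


Maximum value: 48
Minimum value: -50
Range = 48 - (-50) = 98
Final answer: 98


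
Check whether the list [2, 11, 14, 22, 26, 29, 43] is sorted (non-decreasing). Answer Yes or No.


Check consecutive pairs:
  2 <= 11? True
  11 <= 14? True
  14 <= 22? True
  22 <= 26? True
  26 <= 29? True
  29 <= 43? True
Every consecutive pair is in order, so the list is non-decreasing.
Final answer: Yes


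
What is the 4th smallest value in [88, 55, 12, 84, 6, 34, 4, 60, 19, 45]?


Sort ascending: [4, 6, 12, 19, 34, 45, 55, 60, 84, 88]
The 4th element (1-indexed) is at index 3.
Value = 19
Final answer: 19


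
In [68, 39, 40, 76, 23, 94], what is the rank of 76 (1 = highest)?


Sort descending: [94, 76, 68, 40, 39, 23]
Find 76 in the sorted list.
76 is at position 2.
Final answer: 2


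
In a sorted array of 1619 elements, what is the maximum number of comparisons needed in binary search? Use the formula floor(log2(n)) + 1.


Binary search halves the search space each step.
Maximum comparisons = floor(log2(1619)) + 1
log2(1619) = 10.6609
floor(log2(1619)) = 10, so 10 + 1 = 11
Final answer: 11


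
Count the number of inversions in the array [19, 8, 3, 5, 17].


For each element, count the later elements that are smaller than it:
  19 (index 0): smaller elements after it = [8, 3, 5, 17] -> 4
  8 (index 1): smaller elements after it = [3, 5] -> 2
  3 (index 2): smaller elements after it = [] -> 0
  5 (index 3): smaller elements after it = [] -> 0
Total inversions = 4 + 2 + 0 + 0 = 6
Final answer: 6


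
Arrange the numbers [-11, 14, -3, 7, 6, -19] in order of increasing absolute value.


Compute absolute values:
  |-11| = 11
  |14| = 14
  |-3| = 3
  |7| = 7
  |6| = 6
  |-19| = 19
Absolute values in increasing order: 3 < 6 < 7 < 11 < 14 < 19
Listing the original numbers in that order gives the answer.
Final answer: [-3, 6, 7, -11, 14, -19]


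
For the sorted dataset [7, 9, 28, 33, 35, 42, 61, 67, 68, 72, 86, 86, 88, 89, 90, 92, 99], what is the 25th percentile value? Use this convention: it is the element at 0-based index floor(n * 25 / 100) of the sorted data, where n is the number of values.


The dataset has n = 17 elements.
Index = floor(17 * 25 / 100) = floor(425 / 100) = floor(4.25) = 4
Counting from index 0 in the sorted data, the element at index 4 is 35.
Final answer: 35


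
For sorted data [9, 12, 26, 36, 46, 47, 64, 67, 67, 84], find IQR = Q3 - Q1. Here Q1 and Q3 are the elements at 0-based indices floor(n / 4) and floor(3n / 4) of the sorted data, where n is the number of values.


The data has n = 10 elements.
Q1 index = floor(10 / 4) = floor(2.5) = 2; Q3 index = floor(3 * 10 / 4) = floor(7.5) = 7
Q1 = element at index 2 = 26
Q3 = element at index 7 = 67
IQR = 67 - 26 = 41
Final answer: 41


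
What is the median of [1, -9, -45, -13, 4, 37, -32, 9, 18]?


First, sort the list: [-45, -32, -13, -9, 1, 4, 9, 18, 37]
The list has 9 elements (odd count).
The middle index is 4 (0-based), and the element there is 1.
Final answer: 1


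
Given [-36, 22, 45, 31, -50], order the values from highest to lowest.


Original list: [-36, 22, 45, 31, -50]
Repeatedly take the largest remaining element:
  Remaining [-36, 22, 45, 31, -50] -> largest is 45
  Remaining [-36, 22, 31, -50] -> largest is 31
  Remaining [-36, 22, -50] -> largest is 22
  Remaining [-36, -50] -> largest is -36
  Remaining [-50] -> largest is -50
Collecting the picks in order gives the descending list.
Final answer: [45, 31, 22, -36, -50]


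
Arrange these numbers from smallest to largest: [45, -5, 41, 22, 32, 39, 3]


Original list: [45, -5, 41, 22, 32, 39, 3]
Repeatedly take the smallest remaining element:
  Remaining [45, -5, 41, 22, 32, 39, 3] -> smallest is -5
  Remaining [45, 41, 22, 32, 39, 3] -> smallest is 3
  Remaining [45, 41, 22, 32, 39] -> smallest is 22
  Remaining [45, 41, 32, 39] -> smallest is 32
  Remaining [45, 41, 39] -> smallest is 39
  Remaining [45, 41] -> smallest is 41
  Remaining [45] -> smallest is 45
Collecting the picks in order gives the sorted list.
Final answer: [-5, 3, 22, 32, 39, 41, 45]


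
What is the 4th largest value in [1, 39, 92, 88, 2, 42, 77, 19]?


Sort descending: [92, 88, 77, 42, 39, 19, 2, 1]
The 4th element (1-indexed) is at index 3.
Value = 42
Final answer: 42


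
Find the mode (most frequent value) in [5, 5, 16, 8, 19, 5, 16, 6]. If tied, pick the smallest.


Count the frequency of each value:
  5 appears 3 time(s)
  6 appears 1 time(s)
  8 appears 1 time(s)
  16 appears 2 time(s)
  19 appears 1 time(s)
Maximum frequency is 3.
Only 5 reaches that frequency, so it is the mode.
Final answer: 5


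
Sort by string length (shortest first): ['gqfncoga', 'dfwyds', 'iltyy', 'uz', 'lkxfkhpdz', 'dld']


Compute lengths:
  'gqfncoga' has length 8
  'dfwyds' has length 6
  'iltyy' has length 5
  'uz' has length 2
  'lkxfkhpdz' has length 9
  'dld' has length 3
Lengths in increasing order: 2 < 3 < 5 < 6 < 8 < 9
Listing the words in that order gives the answer.
Final answer: ['uz', 'dld', 'iltyy', 'dfwyds', 'gqfncoga', 'lkxfkhpdz']


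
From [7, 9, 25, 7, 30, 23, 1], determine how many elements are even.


Check each element:
  7 is odd
  9 is odd
  25 is odd
  7 is odd
  30 is even
  23 is odd
  1 is odd
Evens: [30]
Count of evens = 1
Final answer: 1


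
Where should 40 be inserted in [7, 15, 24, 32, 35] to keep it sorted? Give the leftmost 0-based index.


List is sorted: [7, 15, 24, 32, 35]
We need the leftmost position where 40 can be inserted, i.e. the first index whose element is >= 40 (or the end of the list if none is).
Binary search with low=0, high=5 (0-based indices):
  low=0, high=5, mid=2: a[2]=24 < 40, so low = 3
  low=3, high=5, mid=4: a[4]=35 < 40, so low = 5
Now low = high = 5, so the insertion index is 5.
Final answer: 5


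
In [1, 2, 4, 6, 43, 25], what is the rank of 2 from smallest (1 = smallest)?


Sort ascending: [1, 2, 4, 6, 25, 43]
Find 2 in the sorted list.
2 is at position 2 (1-indexed).
Final answer: 2


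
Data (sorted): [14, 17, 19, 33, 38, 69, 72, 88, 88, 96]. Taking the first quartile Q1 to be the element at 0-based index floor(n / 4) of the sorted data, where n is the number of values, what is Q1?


The list has n = 10 elements.
Q1 index = floor(10 / 4) = floor(2.5) = 2
Counting from index 0 in the sorted data, the element at index 2 is 19.
Final answer: 19


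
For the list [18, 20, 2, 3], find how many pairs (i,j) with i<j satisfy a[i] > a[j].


For each element, count the later elements that are smaller than it:
  18 (index 0): smaller elements after it = [2, 3] -> 2
  20 (index 1): smaller elements after it = [2, 3] -> 2
  2 (index 2): smaller elements after it = [] -> 0
Total inversions = 2 + 2 + 0 = 4
Final answer: 4


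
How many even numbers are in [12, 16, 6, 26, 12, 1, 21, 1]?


Check each element:
  12 is even
  16 is even
  6 is even
  26 is even
  12 is even
  1 is odd
  21 is odd
  1 is odd
Evens: [12, 16, 6, 26, 12]
Count of evens = 5
Final answer: 5


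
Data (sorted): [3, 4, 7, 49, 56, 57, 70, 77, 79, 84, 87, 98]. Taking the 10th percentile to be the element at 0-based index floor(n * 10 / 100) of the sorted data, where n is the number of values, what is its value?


The dataset has n = 12 elements.
Index = floor(12 * 10 / 100) = floor(120 / 100) = floor(1.2) = 1
Counting from index 0 in the sorted data, the element at index 1 is 4.
Final answer: 4


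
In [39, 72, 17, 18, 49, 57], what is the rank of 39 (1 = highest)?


Sort descending: [72, 57, 49, 39, 18, 17]
Find 39 in the sorted list.
39 is at position 4.
Final answer: 4


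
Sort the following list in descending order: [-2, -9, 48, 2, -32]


Original list: [-2, -9, 48, 2, -32]
Repeatedly take the largest remaining element:
  Remaining [-2, -9, 48, 2, -32] -> largest is 48
  Remaining [-2, -9, 2, -32] -> largest is 2
  Remaining [-2, -9, -32] -> largest is -2
  Remaining [-9, -32] -> largest is -9
  Remaining [-32] -> largest is -32
Collecting the picks in order gives the descending list.
Final answer: [48, 2, -2, -9, -32]


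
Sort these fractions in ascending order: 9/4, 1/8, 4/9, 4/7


Convert to decimal for comparison:
  9/4 = 2.25
  1/8 = 0.125
  4/9 = 0.4444
  4/7 = 0.5714
Decimals in increasing order: 0.125 < 0.4444 < 0.5714 < 2.25
Writing each back as its fraction gives the sorted order.
Final answer: 1/8, 4/9, 4/7, 9/4


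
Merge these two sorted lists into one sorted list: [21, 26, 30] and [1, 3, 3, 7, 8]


List A: [21, 26, 30]
List B: [1, 3, 3, 7, 8]
Repeatedly compare the front elements and take the smaller:
  21 vs 1 -> take 1
  21 vs 3 -> take 3
  21 vs 3 -> take 3
  21 vs 7 -> take 7
  21 vs 8 -> take 8
  B is exhausted; append the rest of A: [21, 26, 30]
Final answer: [1, 3, 3, 7, 8, 21, 26, 30]


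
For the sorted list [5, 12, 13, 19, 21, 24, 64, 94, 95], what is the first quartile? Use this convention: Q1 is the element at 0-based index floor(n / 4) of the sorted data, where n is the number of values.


The list has n = 9 elements.
Q1 index = floor(9 / 4) = floor(2.25) = 2
Counting from index 0 in the sorted data, the element at index 2 is 13.
Final answer: 13


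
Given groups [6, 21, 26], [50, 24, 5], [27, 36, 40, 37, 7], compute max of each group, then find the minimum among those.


Find max of each group:
  Group 1: [6, 21, 26] -> max = 26
  Group 2: [50, 24, 5] -> max = 50
  Group 3: [27, 36, 40, 37, 7] -> max = 40
Maxes: [26, 50, 40]
Minimum of maxes = 26
Final answer: 26


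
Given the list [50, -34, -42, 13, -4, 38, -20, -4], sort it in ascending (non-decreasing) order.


Original list: [50, -34, -42, 13, -4, 38, -20, -4]
Repeatedly take the smallest remaining element:
  Remaining [50, -34, -42, 13, -4, 38, -20, -4] -> smallest is -42
  Remaining [50, -34, 13, -4, 38, -20, -4] -> smallest is -34
  Remaining [50, 13, -4, 38, -20, -4] -> smallest is -20
  Remaining [50, 13, -4, 38, -4] -> smallest is -4
  Remaining [50, 13, 38, -4] -> smallest is -4
  Remaining [50, 13, 38] -> smallest is 13
  Remaining [50, 38] -> smallest is 38
  Remaining [50] -> smallest is 50
Collecting the picks in order gives the sorted list.
Final answer: [-42, -34, -20, -4, -4, 13, 38, 50]


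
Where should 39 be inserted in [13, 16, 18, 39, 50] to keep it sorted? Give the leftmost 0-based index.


List is sorted: [13, 16, 18, 39, 50]
We need the leftmost position where 39 can be inserted, i.e. the first index whose element is >= 39 (or the end of the list if none is).
Binary search with low=0, high=5 (0-based indices):
  low=0, high=5, mid=2: a[2]=18 < 39, so low = 3
  low=3, high=5, mid=4: a[4]=50 >= 39, so high = 4
  low=3, high=4, mid=3: a[3]=39 >= 39, so high = 3
Now low = high = 3, so the insertion index is 3.
Final answer: 3


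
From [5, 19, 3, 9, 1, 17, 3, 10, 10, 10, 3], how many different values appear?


List all unique values:
Distinct values: [1, 3, 5, 9, 10, 17, 19]
Count = 7
Final answer: 7


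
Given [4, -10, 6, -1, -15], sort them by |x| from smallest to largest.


Compute absolute values:
  |4| = 4
  |-10| = 10
  |6| = 6
  |-1| = 1
  |-15| = 15
Absolute values in increasing order: 1 < 4 < 6 < 10 < 15
Listing the original numbers in that order gives the answer.
Final answer: [-1, 4, 6, -10, -15]


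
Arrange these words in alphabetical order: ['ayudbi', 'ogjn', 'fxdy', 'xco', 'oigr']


Compare strings character by character (the first differing letter decides):
  'ayudbi' < 'fxdy' since 'a' < 'f' at position 1
  'fxdy' < 'ogjn' since 'f' < 'o' at position 1
  'ogjn' < 'oigr' since 'g' < 'i' at position 2
  'oigr' < 'xco' since 'o' < 'x' at position 1
Chaining these comparisons gives the alphabetical order.
Final answer: ['ayudbi', 'fxdy', 'ogjn', 'oigr', 'xco']


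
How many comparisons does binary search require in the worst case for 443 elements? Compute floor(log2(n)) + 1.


Binary search halves the search space each step.
Maximum comparisons = floor(log2(443)) + 1
log2(443) = 8.7912
floor(log2(443)) = 8, so 8 + 1 = 9
Final answer: 9


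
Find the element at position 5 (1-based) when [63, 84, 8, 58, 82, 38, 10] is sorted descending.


Sort descending: [84, 82, 63, 58, 38, 10, 8]
The 5th element (1-indexed) is at index 4.
Value = 38
Final answer: 38


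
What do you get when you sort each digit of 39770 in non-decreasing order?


The number 39770 has digits: 3, 9, 7, 7, 0
Sorted: 0, 3, 7, 7, 9
Joining the sorted digits gives the result.
Final answer: 03779


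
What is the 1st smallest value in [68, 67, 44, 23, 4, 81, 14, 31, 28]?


Sort ascending: [4, 14, 23, 28, 31, 44, 67, 68, 81]
The 1st element (1-indexed) is at index 0.
Value = 4
Final answer: 4


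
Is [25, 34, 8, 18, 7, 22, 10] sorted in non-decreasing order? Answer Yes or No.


Check consecutive pairs:
  25 <= 34? True
  34 <= 8? False
  8 <= 18? True
  18 <= 7? False
  7 <= 22? True
  22 <= 10? False
3 consecutive pair(s) are out of order, so the list is not sorted.
Final answer: No


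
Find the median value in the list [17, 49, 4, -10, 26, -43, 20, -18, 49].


First, sort the list: [-43, -18, -10, 4, 17, 20, 26, 49, 49]
The list has 9 elements (odd count).
The middle index is 4 (0-based), and the element there is 17.
Final answer: 17


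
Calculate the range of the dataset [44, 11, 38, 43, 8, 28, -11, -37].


Maximum value: 44
Minimum value: -37
Range = 44 - (-37) = 81
Final answer: 81


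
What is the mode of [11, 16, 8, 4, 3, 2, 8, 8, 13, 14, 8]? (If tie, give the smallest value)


Count the frequency of each value:
  2 appears 1 time(s)
  3 appears 1 time(s)
  4 appears 1 time(s)
  8 appears 4 time(s)
  11 appears 1 time(s)
  13 appears 1 time(s)
  14 appears 1 time(s)
  16 appears 1 time(s)
Maximum frequency is 4.
Only 8 reaches that frequency, so it is the mode.
Final answer: 8


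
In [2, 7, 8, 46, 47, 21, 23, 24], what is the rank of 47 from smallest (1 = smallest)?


Sort ascending: [2, 7, 8, 21, 23, 24, 46, 47]
Find 47 in the sorted list.
47 is at position 8 (1-indexed).
Final answer: 8


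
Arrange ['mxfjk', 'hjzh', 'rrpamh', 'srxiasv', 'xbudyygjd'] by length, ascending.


Compute lengths:
  'mxfjk' has length 5
  'hjzh' has length 4
  'rrpamh' has length 6
  'srxiasv' has length 7
  'xbudyygjd' has length 9
Lengths in increasing order: 4 < 5 < 6 < 7 < 9
Listing the words in that order gives the answer.
Final answer: ['hjzh', 'mxfjk', 'rrpamh', 'srxiasv', 'xbudyygjd']


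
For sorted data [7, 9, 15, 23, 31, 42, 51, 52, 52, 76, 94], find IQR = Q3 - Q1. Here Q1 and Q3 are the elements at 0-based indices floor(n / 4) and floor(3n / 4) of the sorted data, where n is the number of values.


The data has n = 11 elements.
Q1 index = floor(11 / 4) = floor(2.75) = 2; Q3 index = floor(3 * 11 / 4) = floor(8.25) = 8
Q1 = element at index 2 = 15
Q3 = element at index 8 = 52
IQR = 52 - 15 = 37
Final answer: 37


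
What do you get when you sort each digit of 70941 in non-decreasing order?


The number 70941 has digits: 7, 0, 9, 4, 1
Sorted: 0, 1, 4, 7, 9
Joining the sorted digits gives the result.
Final answer: 01479


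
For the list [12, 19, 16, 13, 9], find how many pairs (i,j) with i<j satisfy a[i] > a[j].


For each element, count the later elements that are smaller than it:
  12 (index 0): smaller elements after it = [9] -> 1
  19 (index 1): smaller elements after it = [16, 13, 9] -> 3
  16 (index 2): smaller elements after it = [13, 9] -> 2
  13 (index 3): smaller elements after it = [9] -> 1
Total inversions = 1 + 3 + 2 + 1 = 7
Final answer: 7


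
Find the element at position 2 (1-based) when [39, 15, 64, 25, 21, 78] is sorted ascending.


Sort ascending: [15, 21, 25, 39, 64, 78]
The 2nd element (1-indexed) is at index 1.
Value = 21
Final answer: 21


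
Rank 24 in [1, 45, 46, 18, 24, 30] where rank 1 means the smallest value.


Sort ascending: [1, 18, 24, 30, 45, 46]
Find 24 in the sorted list.
24 is at position 3 (1-indexed).
Final answer: 3
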